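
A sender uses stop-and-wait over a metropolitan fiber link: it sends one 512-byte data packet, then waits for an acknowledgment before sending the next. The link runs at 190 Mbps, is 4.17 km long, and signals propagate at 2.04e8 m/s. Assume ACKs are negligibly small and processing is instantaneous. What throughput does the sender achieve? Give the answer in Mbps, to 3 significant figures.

t_tx = L/R = 4096/190000000 = 2.15579e-05 s.
t_prop = 4170/204000000 = 2.04412e-05 s; RTT = 4.08824e-05 s.
Cycle = t_tx + RTT = 6.24402e-05 s.
Throughput = L / cycle = 4096 / 6.24402e-05 = 65.6 Mbps.

65.6 Mbps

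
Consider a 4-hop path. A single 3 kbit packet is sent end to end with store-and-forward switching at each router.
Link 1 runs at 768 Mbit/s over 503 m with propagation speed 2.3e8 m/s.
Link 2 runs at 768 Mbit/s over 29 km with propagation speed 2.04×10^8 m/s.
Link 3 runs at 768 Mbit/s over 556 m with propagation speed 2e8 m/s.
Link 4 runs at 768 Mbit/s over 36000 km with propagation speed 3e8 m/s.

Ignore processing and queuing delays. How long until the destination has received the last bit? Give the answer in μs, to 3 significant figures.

120000 μs

L = 3000 bits.
Transmission delay per hop = L/R = 3000/768000000 = 3.90625 μs; 4 hops → 15.625 μs.
Propagation delays (d/s per hop): 2.18696, 142.157, 2.78, 120000 μs; sum = 120147 μs.
End-to-end = 120000 μs.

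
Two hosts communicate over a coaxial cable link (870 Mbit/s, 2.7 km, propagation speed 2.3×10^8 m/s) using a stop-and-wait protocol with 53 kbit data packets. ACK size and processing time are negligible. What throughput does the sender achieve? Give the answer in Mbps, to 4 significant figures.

628.0 Mbps

t_tx = L/R = 53000/870000000 = 6.09195e-05 s.
t_prop = 2700/2.3e+08 = 1.17391e-05 s; RTT = 2.34783e-05 s.
Cycle = t_tx + RTT = 8.43978e-05 s.
Throughput = L / cycle = 53000 / 8.43978e-05 = 628.0 Mbps.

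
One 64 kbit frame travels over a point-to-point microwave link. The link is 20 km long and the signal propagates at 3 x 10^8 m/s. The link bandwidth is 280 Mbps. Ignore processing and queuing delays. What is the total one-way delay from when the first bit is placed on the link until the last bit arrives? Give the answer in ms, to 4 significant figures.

L = 64000 bits.
Transmission delay = L/R = 64000 / 280000000 = 0.228571 ms.
Propagation delay = d/s = 20000 m / 300000000 m/s = 0.0666667 ms.
Total = 0.2952 ms.

0.2952 ms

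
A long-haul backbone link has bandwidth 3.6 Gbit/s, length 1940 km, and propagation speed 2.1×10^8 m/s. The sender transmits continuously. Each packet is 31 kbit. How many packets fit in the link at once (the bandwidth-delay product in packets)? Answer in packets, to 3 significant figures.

1070 packets

Propagation delay = 1940000 / 210000000 = 0.0092381 s.
BDP = R × t_prop = 3600000000 × 0.0092381 = 33257100 bits.
In packets of 31000 bits: 1070 packets.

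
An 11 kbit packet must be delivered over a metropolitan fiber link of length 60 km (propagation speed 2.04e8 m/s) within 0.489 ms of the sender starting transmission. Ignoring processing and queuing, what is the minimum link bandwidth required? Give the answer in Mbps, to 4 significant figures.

Propagation delay = 60000 / 204000000 = 0.294118 ms.
Transmission budget = 0.489 − 0.294118 = 0.194882 ms.
R ≥ L / t_tx = 11000 bits / 0.000194882 s = 56.44 Mbps.

56.44 Mbps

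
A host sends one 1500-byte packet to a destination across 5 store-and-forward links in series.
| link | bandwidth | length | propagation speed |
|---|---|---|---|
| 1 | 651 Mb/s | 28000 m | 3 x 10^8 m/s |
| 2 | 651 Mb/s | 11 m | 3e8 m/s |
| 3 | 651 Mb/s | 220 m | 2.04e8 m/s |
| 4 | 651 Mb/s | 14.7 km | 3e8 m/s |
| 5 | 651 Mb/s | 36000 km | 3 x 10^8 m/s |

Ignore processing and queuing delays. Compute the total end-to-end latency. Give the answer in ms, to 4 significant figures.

120.2 ms

L = 1500 × 8 = 12000 bits.
Transmission delay per hop = L/R = 12000/651000000 = 0.0184332 ms; 5 hops → 0.0921659 ms.
Propagation delays (d/s per hop): 0.0933333, 3.66667e-05, 0.00107843, 0.049, 120 ms; sum = 120.143 ms.
End-to-end = 120.2 ms.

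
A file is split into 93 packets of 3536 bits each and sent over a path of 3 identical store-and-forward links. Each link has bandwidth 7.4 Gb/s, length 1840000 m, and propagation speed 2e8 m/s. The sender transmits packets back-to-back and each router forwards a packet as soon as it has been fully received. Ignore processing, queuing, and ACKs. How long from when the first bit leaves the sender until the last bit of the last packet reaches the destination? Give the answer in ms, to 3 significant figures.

27.6 ms

Per-hop transmission t_tx = L/R = 3536/7400000000 = 0.000477838 ms.
Per-hop propagation t_prop = 1840000/200000000 = 9.2 ms.
Pipeline fill: first packet needs 3·t_tx to clear all hops; remaining 92 packets each add one t_tx.
Total = (3+93-1)·t_tx + 3·t_prop = 95·0.000477838 + 3·9.2 = 27.6 ms.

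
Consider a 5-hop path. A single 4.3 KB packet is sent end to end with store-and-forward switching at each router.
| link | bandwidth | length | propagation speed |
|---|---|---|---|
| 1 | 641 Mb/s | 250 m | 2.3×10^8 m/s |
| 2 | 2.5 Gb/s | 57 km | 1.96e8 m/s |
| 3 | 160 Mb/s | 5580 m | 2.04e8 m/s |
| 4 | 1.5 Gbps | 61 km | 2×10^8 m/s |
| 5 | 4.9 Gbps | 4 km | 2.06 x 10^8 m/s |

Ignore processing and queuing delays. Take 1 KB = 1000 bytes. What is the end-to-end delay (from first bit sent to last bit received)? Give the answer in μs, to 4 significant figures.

L = 34400 bits.
Transmission delays (L/R per hop): 53.6661, 13.76, 215, 22.9333, 7.02041 μs; sum = 312.38 μs.
Propagation delays (d/s per hop): 1.08696, 290.816, 27.3529, 305, 19.4175 μs; sum = 643.674 μs.
End-to-end = 956.1 μs.

956.1 μs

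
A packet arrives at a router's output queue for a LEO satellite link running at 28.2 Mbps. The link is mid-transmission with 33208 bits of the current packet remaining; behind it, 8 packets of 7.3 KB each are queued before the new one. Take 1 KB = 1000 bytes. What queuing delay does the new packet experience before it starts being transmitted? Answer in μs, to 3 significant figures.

Each queued packet: L/R = 58400/28200000 = 2070.92 μs.
8 queued → 16567.4 μs.
Plus remaining 33208 bits of current packet: 1177.59 μs.
Queuing delay = 17700 μs.

17700 μs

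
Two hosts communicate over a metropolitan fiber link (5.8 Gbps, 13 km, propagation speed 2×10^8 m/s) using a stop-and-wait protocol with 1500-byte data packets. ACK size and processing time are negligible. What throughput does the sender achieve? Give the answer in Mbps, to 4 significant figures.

90.86 Mbps

t_tx = L/R = 12000/5800000000 = 2.06897e-06 s.
t_prop = 13000/200000000 = 6.5e-05 s; RTT = 0.00013 s.
Cycle = t_tx + RTT = 0.000132069 s.
Throughput = L / cycle = 12000 / 0.000132069 = 90.86 Mbps.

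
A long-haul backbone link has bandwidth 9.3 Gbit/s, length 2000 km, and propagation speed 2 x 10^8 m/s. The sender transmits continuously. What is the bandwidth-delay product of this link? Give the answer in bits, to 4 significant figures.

93000000 bits

Propagation delay = 2000000 / 200000000 = 0.01 s.
BDP = R × t_prop = 9300000000 × 0.01 = 93000000 bits.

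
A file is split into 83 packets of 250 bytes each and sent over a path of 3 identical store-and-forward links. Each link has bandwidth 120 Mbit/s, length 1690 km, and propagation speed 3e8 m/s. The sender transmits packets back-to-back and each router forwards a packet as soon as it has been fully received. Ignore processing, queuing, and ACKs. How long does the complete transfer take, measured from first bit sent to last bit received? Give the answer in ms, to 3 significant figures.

Per-hop transmission t_tx = L/R = 2000/120000000 = 0.0166667 ms.
Per-hop propagation t_prop = 1690000/300000000 = 5.63333 ms.
Pipeline fill: first packet needs 3·t_tx to clear all hops; remaining 82 packets each add one t_tx.
Total = (3+83-1)·t_tx + 3·t_prop = 85·0.0166667 + 3·5.63333 = 18.3 ms.

18.3 ms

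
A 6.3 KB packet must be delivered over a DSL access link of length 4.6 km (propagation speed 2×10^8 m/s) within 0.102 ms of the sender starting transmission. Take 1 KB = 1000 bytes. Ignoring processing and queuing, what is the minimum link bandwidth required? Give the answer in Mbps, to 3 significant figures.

L = 50400 bits.
Propagation delay = 4600 / 200000000 = 0.023 ms.
Transmission budget = 0.102 − 0.023 = 0.079 ms.
R ≥ L / t_tx = 50400 bits / 7.9e-05 s = 638 Mbps.

638 Mbps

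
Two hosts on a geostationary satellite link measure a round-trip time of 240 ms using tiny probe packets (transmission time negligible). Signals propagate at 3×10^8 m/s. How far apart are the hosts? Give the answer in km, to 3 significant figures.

36000 km

One-way propagation = RTT/2 = 120 ms.
d = s × t = 300000000 × 0.12 = 36000 km.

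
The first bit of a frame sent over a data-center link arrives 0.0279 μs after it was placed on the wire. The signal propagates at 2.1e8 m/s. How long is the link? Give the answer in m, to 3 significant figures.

d = s × t_prop = 210000000 × 2.79e-08 = 5.86 m.

5.86 m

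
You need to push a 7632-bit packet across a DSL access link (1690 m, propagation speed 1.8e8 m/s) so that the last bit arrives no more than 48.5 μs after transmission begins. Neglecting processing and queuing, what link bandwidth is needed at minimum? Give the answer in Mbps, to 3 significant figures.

195 Mbps

Propagation delay = 1690 / 180000000 = 9.38889 μs.
Transmission budget = 48.5 − 9.38889 = 39.1111 μs.
R ≥ L / t_tx = 7632 bits / 3.91111e-05 s = 195 Mbps.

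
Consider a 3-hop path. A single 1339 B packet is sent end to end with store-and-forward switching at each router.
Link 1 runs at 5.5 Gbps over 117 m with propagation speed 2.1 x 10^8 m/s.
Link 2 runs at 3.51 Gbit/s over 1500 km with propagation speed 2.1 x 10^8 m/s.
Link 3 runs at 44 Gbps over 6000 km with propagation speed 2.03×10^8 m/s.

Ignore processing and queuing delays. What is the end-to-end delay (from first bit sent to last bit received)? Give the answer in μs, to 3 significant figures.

36700 μs

L = 1339 × 8 = 10712 bits.
Transmission delays (L/R per hop): 1.94764, 3.05185, 0.243455 μs; sum = 5.24294 μs.
Propagation delays (d/s per hop): 0.557143, 7142.86, 29556.7 μs; sum = 36700.1 μs.
End-to-end = 36700 μs.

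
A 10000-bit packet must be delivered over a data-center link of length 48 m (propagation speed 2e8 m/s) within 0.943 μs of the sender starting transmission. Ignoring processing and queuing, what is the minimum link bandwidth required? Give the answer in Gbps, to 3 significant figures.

14.2 Gbps

Propagation delay = 48 / 200000000 = 0.24 μs.
Transmission budget = 0.943 − 0.24 = 0.703 μs.
R ≥ L / t_tx = 10000 bits / 7.03e-07 s = 14.2 Gbps.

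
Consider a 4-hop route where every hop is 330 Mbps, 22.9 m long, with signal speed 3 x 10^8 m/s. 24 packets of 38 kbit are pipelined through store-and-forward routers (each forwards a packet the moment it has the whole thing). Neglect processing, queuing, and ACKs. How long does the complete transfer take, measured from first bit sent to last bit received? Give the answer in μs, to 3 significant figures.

Per-hop transmission t_tx = L/R = 38000/330000000 = 115.152 μs.
Per-hop propagation t_prop = 22.9/300000000 = 0.0763333 μs.
Pipeline fill: first packet needs 4·t_tx to clear all hops; remaining 23 packets each add one t_tx.
Total = (4+24-1)·t_tx + 4·t_prop = 27·115.152 + 4·0.0763333 = 3110 μs.

3110 μs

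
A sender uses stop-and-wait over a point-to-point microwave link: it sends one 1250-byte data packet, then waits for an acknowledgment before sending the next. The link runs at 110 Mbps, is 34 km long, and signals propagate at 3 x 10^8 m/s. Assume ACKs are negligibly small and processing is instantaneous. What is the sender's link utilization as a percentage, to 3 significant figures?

t_tx = L/R = 10000/110000000 = 9.09091e-05 s.
t_prop = 34000/300000000 = 0.000113333 s; RTT = 0.000226667 s.
Cycle = t_tx + RTT = 0.000317576 s.
Utilization = t_tx / cycle = 9.09091e-05/0.000317576 = 28.6 %.

28.6 %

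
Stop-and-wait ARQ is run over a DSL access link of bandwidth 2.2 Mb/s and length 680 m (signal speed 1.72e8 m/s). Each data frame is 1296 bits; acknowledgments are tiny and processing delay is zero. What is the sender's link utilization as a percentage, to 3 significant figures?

t_tx = L/R = 1296/2200000 = 0.000589091 s.
t_prop = 680/172000000 = 3.95349e-06 s; RTT = 7.90698e-06 s.
Cycle = t_tx + RTT = 0.000596998 s.
Utilization = t_tx / cycle = 0.000589091/0.000596998 = 98.7 %.

98.7 %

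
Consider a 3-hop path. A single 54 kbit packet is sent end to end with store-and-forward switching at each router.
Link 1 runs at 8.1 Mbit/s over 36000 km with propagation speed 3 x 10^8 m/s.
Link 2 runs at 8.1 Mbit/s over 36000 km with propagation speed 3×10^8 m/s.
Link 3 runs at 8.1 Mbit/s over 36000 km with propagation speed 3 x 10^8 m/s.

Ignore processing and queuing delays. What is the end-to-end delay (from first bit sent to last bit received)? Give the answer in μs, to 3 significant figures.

L = 54000 bits.
Transmission delay per hop = L/R = 54000/8100000 = 6666.67 μs; 3 hops → 20000 μs.
Propagation delays (d/s per hop): 120000, 120000, 120000 μs; sum = 360000 μs.
End-to-end = 380000 μs.

380000 μs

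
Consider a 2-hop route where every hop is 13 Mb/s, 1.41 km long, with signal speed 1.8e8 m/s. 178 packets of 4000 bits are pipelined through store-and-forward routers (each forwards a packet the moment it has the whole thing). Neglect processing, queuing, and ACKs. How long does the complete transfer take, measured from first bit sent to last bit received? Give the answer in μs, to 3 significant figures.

Per-hop transmission t_tx = L/R = 4000/13000000 = 307.692 μs.
Per-hop propagation t_prop = 1410/180000000 = 7.83333 μs.
Pipeline fill: first packet needs 2·t_tx to clear all hops; remaining 177 packets each add one t_tx.
Total = (2+178-1)·t_tx + 2·t_prop = 179·307.692 + 2·7.83333 = 55100 μs.

55100 μs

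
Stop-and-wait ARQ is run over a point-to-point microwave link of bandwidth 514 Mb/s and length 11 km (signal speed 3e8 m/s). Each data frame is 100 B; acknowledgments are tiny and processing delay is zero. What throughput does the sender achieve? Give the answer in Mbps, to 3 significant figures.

10.7 Mbps

t_tx = L/R = 800/514000000 = 1.55642e-06 s.
t_prop = 11000/300000000 = 3.66667e-05 s; RTT = 7.33333e-05 s.
Cycle = t_tx + RTT = 7.48898e-05 s.
Throughput = L / cycle = 800 / 7.48898e-05 = 10.7 Mbps.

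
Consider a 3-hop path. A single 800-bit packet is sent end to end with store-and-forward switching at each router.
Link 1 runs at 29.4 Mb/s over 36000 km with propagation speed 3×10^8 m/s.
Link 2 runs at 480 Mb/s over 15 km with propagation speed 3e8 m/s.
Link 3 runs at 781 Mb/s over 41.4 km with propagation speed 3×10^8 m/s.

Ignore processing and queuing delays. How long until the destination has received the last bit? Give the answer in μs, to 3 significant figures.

Transmission delays (L/R per hop): 27.2109, 1.66667, 1.02433 μs; sum = 29.9019 μs.
Propagation delays (d/s per hop): 120000, 50, 138 μs; sum = 120188 μs.
End-to-end = 120000 μs.

120000 μs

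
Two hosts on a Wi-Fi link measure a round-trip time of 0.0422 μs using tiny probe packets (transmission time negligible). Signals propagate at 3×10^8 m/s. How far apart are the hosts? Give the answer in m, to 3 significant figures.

6.33 m

One-way propagation = RTT/2 = 0.0211 μs.
d = s × t = 300000000 × 2.11e-08 = 6.33 m.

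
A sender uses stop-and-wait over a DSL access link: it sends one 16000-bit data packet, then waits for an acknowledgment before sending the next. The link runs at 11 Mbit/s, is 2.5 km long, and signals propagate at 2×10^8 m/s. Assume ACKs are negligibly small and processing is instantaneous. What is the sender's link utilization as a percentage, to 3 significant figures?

98.3 %

t_tx = L/R = 16000/11000000 = 0.00145455 s.
t_prop = 2500/200000000 = 1.25e-05 s; RTT = 2.5e-05 s.
Cycle = t_tx + RTT = 0.00147955 s.
Utilization = t_tx / cycle = 0.00145455/0.00147955 = 98.3 %.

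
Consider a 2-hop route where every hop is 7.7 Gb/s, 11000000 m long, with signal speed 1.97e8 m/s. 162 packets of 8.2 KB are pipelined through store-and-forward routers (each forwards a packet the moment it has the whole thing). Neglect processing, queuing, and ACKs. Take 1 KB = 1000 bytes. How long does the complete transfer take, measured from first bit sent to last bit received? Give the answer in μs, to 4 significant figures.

Per-hop transmission t_tx = L/R = 65600/7700000000 = 8.51948 μs.
Per-hop propagation t_prop = 11000000/197000000 = 55837.6 μs.
Pipeline fill: first packet needs 2·t_tx to clear all hops; remaining 161 packets each add one t_tx.
Total = (2+162-1)·t_tx + 2·t_prop = 163·8.51948 + 2·55837.6 = 113100 μs.

113100 μs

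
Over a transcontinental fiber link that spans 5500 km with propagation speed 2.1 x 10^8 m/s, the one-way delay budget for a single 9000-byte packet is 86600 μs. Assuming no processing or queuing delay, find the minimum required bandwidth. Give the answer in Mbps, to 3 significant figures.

L = 72000 bits.
Propagation delay = 5500000 / 210000000 = 26190.5 μs.
Transmission budget = 86600 − 26190.5 = 60409.5 μs.
R ≥ L / t_tx = 72000 bits / 0.0604095 s = 1.19 Mbps.

1.19 Mbps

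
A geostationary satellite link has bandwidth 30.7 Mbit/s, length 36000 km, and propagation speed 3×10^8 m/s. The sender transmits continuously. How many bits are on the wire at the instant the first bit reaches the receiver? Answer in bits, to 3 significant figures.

Propagation delay = 36000000 / 300000000 = 0.12 s.
BDP = R × t_prop = 30700000 × 0.12 = 3684000 bits.

3680000 bits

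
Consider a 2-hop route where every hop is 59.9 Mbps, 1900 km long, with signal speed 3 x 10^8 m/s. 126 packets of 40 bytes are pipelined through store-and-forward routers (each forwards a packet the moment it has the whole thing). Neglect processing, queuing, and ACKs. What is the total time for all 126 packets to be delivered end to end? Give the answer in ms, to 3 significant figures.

Per-hop transmission t_tx = L/R = 320/59900000 = 0.00534224 ms.
Per-hop propagation t_prop = 1900000/300000000 = 6.33333 ms.
Pipeline fill: first packet needs 2·t_tx to clear all hops; remaining 125 packets each add one t_tx.
Total = (2+126-1)·t_tx + 2·t_prop = 127·0.00534224 + 2·6.33333 = 13.3 ms.

13.3 ms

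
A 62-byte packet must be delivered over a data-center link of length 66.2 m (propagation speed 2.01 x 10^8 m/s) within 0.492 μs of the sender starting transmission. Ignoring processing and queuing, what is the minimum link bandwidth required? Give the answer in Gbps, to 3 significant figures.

L = 496 bits.
Propagation delay = 66.2 / 2.01e+08 = 0.329353 μs.
Transmission budget = 0.492 − 0.329353 = 0.162647 μs.
R ≥ L / t_tx = 496 bits / 1.62647e-07 s = 3.05 Gbps.

3.05 Gbps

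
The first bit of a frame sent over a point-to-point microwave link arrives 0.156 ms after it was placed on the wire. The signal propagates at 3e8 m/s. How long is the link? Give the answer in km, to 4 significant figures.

d = s × t_prop = 300000000 × 0.000156 = 46.80 km.

46.80 km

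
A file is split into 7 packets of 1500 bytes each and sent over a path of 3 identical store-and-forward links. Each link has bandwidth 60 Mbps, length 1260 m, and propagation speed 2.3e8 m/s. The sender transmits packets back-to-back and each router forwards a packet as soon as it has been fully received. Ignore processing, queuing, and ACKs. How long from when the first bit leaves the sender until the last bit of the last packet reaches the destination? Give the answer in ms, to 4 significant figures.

1.816 ms

Per-hop transmission t_tx = L/R = 12000/60000000 = 0.2 ms.
Per-hop propagation t_prop = 1260/2.3e+08 = 0.00547826 ms.
Pipeline fill: first packet needs 3·t_tx to clear all hops; remaining 6 packets each add one t_tx.
Total = (3+7-1)·t_tx + 3·t_prop = 9·0.2 + 3·0.00547826 = 1.816 ms.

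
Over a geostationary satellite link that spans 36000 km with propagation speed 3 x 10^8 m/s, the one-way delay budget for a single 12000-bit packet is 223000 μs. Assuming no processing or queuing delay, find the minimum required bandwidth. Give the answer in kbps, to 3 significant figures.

117 kbps

Propagation delay = 36000000 / 300000000 = 120000 μs.
Transmission budget = 223000 − 120000 = 103000 μs.
R ≥ L / t_tx = 12000 bits / 0.103 s = 117 kbps.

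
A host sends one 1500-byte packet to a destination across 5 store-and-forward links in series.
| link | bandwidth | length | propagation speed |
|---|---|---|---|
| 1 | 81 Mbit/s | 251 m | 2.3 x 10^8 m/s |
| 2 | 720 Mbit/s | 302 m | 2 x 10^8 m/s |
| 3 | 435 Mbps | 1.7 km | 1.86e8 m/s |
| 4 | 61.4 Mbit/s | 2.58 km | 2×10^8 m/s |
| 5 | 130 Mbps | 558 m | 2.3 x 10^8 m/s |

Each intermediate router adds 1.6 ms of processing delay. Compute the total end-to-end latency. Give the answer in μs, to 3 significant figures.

6910 μs

L = 1500 × 8 = 12000 bits.
Transmission delays (L/R per hop): 148.148, 16.6667, 27.5862, 195.44, 92.3077 μs; sum = 480.148 μs.
Propagation delays (d/s per hop): 1.0913, 1.51, 9.13978, 12.9, 2.42609 μs; sum = 27.0672 μs.
Processing at 4 router(s): 4 × 1.6 ms = 6400 μs.
End-to-end = 6910 μs.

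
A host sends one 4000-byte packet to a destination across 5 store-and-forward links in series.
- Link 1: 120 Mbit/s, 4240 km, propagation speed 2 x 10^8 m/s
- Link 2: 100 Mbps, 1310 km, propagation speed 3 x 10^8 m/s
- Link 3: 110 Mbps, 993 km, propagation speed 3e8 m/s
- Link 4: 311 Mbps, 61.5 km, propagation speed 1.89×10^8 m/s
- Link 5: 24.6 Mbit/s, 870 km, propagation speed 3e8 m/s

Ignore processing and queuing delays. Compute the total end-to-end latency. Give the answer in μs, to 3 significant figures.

L = 4000 × 8 = 32000 bits.
Transmission delays (L/R per hop): 266.667, 320, 290.909, 102.894, 1300.81 μs; sum = 2281.28 μs.
Propagation delays (d/s per hop): 21200, 4366.67, 3310, 325.397, 2900 μs; sum = 32102.1 μs.
End-to-end = 34400 μs.

34400 μs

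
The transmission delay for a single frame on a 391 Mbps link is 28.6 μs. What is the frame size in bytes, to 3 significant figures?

L = R × t_tx = 391000000 b/s × 2.86e-05 s = 11182.6 bits.
In bytes: 11182.6 / 8 = 1400 bytes.

1400 bytes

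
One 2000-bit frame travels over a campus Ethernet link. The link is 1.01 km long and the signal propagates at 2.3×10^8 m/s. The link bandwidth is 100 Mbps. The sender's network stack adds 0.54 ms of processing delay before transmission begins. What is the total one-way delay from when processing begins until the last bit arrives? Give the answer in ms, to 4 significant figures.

0.5644 ms

Transmission delay = L/R = 2000 / 100000000 = 0.02 ms.
Propagation delay = d/s = 1010 m / 2.3e+08 m/s = 0.0043913 ms.
Plus processing delay 0.54 ms = 0.54 ms.
Total = 0.5644 ms.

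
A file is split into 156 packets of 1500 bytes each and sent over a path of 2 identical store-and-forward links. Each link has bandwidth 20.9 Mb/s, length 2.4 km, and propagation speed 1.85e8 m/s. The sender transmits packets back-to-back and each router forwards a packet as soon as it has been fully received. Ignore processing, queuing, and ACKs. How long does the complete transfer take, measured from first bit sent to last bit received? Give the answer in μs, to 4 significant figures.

Per-hop transmission t_tx = L/R = 12000/20900000 = 574.163 μs.
Per-hop propagation t_prop = 2400/185000000 = 12.973 μs.
Pipeline fill: first packet needs 2·t_tx to clear all hops; remaining 155 packets each add one t_tx.
Total = (2+156-1)·t_tx + 2·t_prop = 157·574.163 + 2·12.973 = 90170 μs.

90170 μs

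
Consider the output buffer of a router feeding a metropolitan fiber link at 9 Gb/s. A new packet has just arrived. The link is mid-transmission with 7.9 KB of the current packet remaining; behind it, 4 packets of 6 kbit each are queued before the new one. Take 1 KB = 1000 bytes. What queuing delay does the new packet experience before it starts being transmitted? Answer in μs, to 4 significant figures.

Each queued packet: L/R = 6000/9000000000 = 0.666667 μs.
4 queued → 2.66667 μs.
Plus remaining 63200 bits of current packet: 7.02222 μs.
Queuing delay = 9.689 μs.

9.689 μs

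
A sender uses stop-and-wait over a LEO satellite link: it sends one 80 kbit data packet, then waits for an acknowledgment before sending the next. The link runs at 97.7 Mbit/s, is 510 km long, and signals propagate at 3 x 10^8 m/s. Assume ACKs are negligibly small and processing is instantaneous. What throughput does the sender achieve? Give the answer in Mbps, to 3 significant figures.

t_tx = L/R = 80000/97700000 = 0.000818833 s.
t_prop = 510000/300000000 = 0.0017 s; RTT = 0.0034 s.
Cycle = t_tx + RTT = 0.00421883 s.
Throughput = L / cycle = 80000 / 0.00421883 = 19.0 Mbps.

19.0 Mbps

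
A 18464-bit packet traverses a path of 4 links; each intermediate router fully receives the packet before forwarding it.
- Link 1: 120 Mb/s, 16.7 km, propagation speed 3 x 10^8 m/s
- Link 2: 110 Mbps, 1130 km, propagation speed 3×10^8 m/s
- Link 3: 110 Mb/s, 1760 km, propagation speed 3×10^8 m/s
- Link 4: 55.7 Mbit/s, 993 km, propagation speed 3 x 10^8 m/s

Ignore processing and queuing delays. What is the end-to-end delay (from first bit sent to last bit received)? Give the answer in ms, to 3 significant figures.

Transmission delays (L/R per hop): 0.153867, 0.167855, 0.167855, 0.33149 ms; sum = 0.821066 ms.
Propagation delays (d/s per hop): 0.0556667, 3.76667, 5.86667, 3.31 ms; sum = 12.999 ms.
End-to-end = 13.8 ms.

13.8 ms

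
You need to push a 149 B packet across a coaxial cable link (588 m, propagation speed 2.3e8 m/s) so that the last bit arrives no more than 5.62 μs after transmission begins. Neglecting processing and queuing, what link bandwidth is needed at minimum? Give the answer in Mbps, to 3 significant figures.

389 Mbps

L = 1192 bits.
Propagation delay = 588 / 2.3e+08 = 2.55652 μs.
Transmission budget = 5.62 − 2.55652 = 3.06348 μs.
R ≥ L / t_tx = 1192 bits / 3.06348e-06 s = 389 Mbps.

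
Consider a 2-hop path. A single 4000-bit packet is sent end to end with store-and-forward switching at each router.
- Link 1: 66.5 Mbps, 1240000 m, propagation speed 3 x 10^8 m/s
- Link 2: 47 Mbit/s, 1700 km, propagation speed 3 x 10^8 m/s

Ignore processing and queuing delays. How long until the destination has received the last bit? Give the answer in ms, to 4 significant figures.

9.945 ms

Transmission delays (L/R per hop): 0.0601504, 0.0851064 ms; sum = 0.145257 ms.
Propagation delays (d/s per hop): 4.13333, 5.66667 ms; sum = 9.8 ms.
End-to-end = 9.945 ms.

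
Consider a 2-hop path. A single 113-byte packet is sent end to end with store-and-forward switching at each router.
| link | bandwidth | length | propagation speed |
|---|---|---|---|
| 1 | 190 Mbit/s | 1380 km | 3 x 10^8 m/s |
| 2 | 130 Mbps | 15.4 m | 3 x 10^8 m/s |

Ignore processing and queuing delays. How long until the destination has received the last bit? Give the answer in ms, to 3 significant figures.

L = 113 × 8 = 904 bits.
Transmission delays (L/R per hop): 0.00475789, 0.00695385 ms; sum = 0.0117117 ms.
Propagation delays (d/s per hop): 4.6, 5.13333e-05 ms; sum = 4.60005 ms.
End-to-end = 4.61 ms.

4.61 ms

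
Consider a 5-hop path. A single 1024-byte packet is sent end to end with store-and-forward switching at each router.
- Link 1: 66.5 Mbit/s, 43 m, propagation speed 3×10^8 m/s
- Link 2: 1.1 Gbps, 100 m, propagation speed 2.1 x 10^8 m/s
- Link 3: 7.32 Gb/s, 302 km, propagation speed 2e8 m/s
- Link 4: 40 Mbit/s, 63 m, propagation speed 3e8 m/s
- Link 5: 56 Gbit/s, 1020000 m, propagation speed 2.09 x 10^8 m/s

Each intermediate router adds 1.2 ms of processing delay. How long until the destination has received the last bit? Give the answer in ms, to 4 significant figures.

11.53 ms

L = 1024 × 8 = 8192 bits.
Transmission delays (L/R per hop): 0.123188, 0.00744727, 0.00111913, 0.2048, 0.000146286 ms; sum = 0.336701 ms.
Propagation delays (d/s per hop): 0.000143333, 0.00047619, 1.51, 0.00021, 4.88038 ms; sum = 6.39121 ms.
Processing at 4 router(s): 4 × 1.2 ms = 4.8 ms.
End-to-end = 11.53 ms.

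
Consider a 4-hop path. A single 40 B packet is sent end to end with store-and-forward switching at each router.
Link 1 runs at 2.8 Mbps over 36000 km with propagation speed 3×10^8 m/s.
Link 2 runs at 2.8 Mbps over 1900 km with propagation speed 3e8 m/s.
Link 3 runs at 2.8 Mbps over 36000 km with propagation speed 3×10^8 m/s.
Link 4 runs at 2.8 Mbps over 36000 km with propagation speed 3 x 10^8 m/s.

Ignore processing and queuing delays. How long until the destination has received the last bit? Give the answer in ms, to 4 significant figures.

L = 40 × 8 = 320 bits.
Transmission delay per hop = L/R = 320/2800000 = 0.114286 ms; 4 hops → 0.457143 ms.
Propagation delays (d/s per hop): 120, 6.33333, 120, 120 ms; sum = 366.333 ms.
End-to-end = 366.8 ms.

366.8 ms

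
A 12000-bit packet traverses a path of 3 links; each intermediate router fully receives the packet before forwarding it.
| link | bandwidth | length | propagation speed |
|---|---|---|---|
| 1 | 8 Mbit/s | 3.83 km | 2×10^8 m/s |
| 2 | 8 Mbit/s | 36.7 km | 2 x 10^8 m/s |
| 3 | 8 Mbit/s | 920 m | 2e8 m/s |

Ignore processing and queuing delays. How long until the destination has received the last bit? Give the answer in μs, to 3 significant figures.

Transmission delay per hop = L/R = 12000/8000000 = 1500 μs; 3 hops → 4500 μs.
Propagation delays (d/s per hop): 19.15, 183.5, 4.6 μs; sum = 207.25 μs.
End-to-end = 4710 μs.

4710 μs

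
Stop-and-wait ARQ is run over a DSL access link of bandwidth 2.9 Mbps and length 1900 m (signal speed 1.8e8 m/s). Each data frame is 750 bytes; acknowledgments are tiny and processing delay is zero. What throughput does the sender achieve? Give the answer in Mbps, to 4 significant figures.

2.871 Mbps

t_tx = L/R = 6000/2900000 = 0.00206897 s.
t_prop = 1900/180000000 = 1.05556e-05 s; RTT = 2.11111e-05 s.
Cycle = t_tx + RTT = 0.00209008 s.
Throughput = L / cycle = 6000 / 0.00209008 = 2.871 Mbps.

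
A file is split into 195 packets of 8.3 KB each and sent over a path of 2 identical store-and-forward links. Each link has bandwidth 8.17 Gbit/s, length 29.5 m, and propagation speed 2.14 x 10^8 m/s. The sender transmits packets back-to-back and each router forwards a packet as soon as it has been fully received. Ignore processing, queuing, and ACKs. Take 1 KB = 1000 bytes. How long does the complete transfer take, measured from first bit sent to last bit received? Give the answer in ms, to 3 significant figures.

1.59 ms

Per-hop transmission t_tx = L/R = 66400/8170000000 = 0.00812729 ms.
Per-hop propagation t_prop = 29.5/214000000 = 0.00013785 ms.
Pipeline fill: first packet needs 2·t_tx to clear all hops; remaining 194 packets each add one t_tx.
Total = (2+195-1)·t_tx + 2·t_prop = 196·0.00812729 + 2·0.00013785 = 1.59 ms.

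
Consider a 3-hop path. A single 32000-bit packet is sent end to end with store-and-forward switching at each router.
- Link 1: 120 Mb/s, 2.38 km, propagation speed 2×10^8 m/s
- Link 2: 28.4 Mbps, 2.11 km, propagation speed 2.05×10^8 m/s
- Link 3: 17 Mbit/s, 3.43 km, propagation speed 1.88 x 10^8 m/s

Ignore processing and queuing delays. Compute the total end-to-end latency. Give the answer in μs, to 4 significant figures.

3316 μs

Transmission delays (L/R per hop): 266.667, 1126.76, 1882.35 μs; sum = 3275.78 μs.
Propagation delays (d/s per hop): 11.9, 10.2927, 18.2447 μs; sum = 40.4374 μs.
End-to-end = 3316 μs.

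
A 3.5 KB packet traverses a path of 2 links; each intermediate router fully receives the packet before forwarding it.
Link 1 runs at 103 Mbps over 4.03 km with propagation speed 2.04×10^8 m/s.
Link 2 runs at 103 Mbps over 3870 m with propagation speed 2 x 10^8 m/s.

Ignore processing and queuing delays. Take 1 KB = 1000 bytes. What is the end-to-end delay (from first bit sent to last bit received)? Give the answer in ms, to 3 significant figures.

0.583 ms

L = 28000 bits.
Transmission delay per hop = L/R = 28000/103000000 = 0.271845 ms; 2 hops → 0.543689 ms.
Propagation delays (d/s per hop): 0.0197549, 0.01935 ms; sum = 0.0391049 ms.
End-to-end = 0.583 ms.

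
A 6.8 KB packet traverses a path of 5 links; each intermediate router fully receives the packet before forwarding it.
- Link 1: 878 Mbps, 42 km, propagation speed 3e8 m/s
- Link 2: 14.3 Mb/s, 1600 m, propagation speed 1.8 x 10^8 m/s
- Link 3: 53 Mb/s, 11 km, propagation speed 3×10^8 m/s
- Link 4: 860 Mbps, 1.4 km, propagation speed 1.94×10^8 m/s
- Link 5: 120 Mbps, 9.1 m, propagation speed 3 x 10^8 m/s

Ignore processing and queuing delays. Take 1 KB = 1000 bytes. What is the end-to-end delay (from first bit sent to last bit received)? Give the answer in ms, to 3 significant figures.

5.60 ms

L = 54400 bits.
Transmission delays (L/R per hop): 0.061959, 3.8042, 1.02642, 0.0632558, 0.453333 ms; sum = 5.40916 ms.
Propagation delays (d/s per hop): 0.14, 0.00888889, 0.0366667, 0.00721649, 3.03333e-05 ms; sum = 0.192802 ms.
End-to-end = 5.60 ms.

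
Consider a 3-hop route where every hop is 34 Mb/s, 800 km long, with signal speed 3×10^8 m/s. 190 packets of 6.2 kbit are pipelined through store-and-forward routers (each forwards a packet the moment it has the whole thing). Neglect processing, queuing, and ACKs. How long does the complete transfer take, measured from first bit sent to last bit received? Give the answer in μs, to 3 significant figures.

43000 μs

Per-hop transmission t_tx = L/R = 6200/34000000 = 182.353 μs.
Per-hop propagation t_prop = 800000/300000000 = 2666.67 μs.
Pipeline fill: first packet needs 3·t_tx to clear all hops; remaining 189 packets each add one t_tx.
Total = (3+190-1)·t_tx + 3·t_prop = 192·182.353 + 3·2666.67 = 43000 μs.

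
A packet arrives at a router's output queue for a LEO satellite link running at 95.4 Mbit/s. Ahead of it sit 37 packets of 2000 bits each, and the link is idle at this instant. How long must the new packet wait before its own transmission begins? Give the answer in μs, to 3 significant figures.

776 μs

Each queued packet: L/R = 2000/95400000 = 20.9644 μs.
37 queued → 775.681 μs.
Queuing delay = 776 μs.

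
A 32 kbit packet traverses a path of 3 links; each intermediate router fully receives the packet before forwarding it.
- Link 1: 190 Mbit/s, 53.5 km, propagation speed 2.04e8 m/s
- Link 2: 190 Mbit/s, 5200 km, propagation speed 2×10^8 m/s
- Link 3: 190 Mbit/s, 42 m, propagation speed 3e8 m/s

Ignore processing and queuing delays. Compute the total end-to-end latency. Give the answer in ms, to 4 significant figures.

L = 32000 bits.
Transmission delay per hop = L/R = 32000/190000000 = 0.168421 ms; 3 hops → 0.505263 ms.
Propagation delays (d/s per hop): 0.262255, 26, 0.00014 ms; sum = 26.2624 ms.
End-to-end = 26.77 ms.

26.77 ms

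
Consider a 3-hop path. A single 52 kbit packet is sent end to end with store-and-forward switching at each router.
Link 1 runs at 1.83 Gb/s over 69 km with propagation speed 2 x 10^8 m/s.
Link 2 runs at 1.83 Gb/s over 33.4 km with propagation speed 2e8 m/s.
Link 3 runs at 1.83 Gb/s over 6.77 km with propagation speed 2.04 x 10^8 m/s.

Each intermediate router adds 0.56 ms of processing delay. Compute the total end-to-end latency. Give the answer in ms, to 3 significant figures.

1.75 ms

L = 52000 bits.
Transmission delay per hop = L/R = 52000/1830000000 = 0.0284153 ms; 3 hops → 0.0852459 ms.
Propagation delays (d/s per hop): 0.345, 0.167, 0.0331863 ms; sum = 0.545186 ms.
Processing at 2 router(s): 2 × 0.56 ms = 1.12 ms.
End-to-end = 1.75 ms.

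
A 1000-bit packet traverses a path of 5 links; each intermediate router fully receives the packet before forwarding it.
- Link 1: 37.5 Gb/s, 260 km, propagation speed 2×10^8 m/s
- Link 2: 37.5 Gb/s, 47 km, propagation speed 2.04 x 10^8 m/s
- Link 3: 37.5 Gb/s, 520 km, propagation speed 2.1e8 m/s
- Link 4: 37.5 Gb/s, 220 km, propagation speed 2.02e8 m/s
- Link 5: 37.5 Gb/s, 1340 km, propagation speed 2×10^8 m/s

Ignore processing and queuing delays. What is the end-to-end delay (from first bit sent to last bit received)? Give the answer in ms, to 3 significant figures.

11.8 ms

Transmission delay per hop = L/R = 1000/37500000000 = 2.66667e-05 ms; 5 hops → 0.000133333 ms.
Propagation delays (d/s per hop): 1.3, 0.230392, 2.47619, 1.08911, 6.7 ms; sum = 11.7957 ms.
End-to-end = 11.8 ms.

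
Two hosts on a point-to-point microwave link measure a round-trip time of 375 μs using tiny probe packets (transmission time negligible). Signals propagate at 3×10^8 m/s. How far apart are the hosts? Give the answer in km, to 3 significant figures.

56.3 km

One-way propagation = RTT/2 = 187.5 μs.
d = s × t = 300000000 × 0.0001875 = 56.3 km.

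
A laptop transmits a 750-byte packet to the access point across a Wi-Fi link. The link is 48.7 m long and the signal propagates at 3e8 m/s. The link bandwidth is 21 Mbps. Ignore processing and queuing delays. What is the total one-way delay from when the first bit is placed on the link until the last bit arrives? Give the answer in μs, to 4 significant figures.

285.9 μs

L = 750 × 8 = 6000 bits.
Transmission delay = L/R = 6000 / 21000000 = 285.714 μs.
Propagation delay = d/s = 48.7 m / 300000000 m/s = 0.162333 μs.
Total = 285.9 μs.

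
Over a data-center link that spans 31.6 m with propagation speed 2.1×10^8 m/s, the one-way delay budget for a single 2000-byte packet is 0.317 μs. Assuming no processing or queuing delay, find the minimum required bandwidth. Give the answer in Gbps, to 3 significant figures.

96.1 Gbps

L = 16000 bits.
Propagation delay = 31.6 / 210000000 = 0.150476 μs.
Transmission budget = 0.317 − 0.150476 = 0.166524 μs.
R ≥ L / t_tx = 16000 bits / 1.66524e-07 s = 96.1 Gbps.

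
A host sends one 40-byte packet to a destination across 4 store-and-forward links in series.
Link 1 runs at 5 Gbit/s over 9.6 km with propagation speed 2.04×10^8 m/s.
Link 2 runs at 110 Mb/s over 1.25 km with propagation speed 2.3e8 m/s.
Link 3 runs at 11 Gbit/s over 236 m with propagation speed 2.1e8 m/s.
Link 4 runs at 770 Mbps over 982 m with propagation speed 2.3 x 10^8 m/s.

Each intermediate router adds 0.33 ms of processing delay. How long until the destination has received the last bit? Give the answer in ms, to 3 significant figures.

L = 40 × 8 = 320 bits.
Transmission delays (L/R per hop): 6.4e-05, 0.00290909, 2.90909e-05, 0.000415584 ms; sum = 0.00341777 ms.
Propagation delays (d/s per hop): 0.0470588, 0.00543478, 0.00112381, 0.00426957 ms; sum = 0.057887 ms.
Processing at 3 router(s): 3 × 0.33 ms = 0.99 ms.
End-to-end = 1.05 ms.

1.05 ms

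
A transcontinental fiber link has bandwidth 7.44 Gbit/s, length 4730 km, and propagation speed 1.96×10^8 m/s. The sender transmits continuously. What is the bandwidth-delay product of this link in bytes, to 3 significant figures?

22400000 bytes

Propagation delay = 4730000 / 196000000 = 0.0241327 s.
BDP = R × t_prop = 7440000000 × 0.0241327 = 179547000 bits.
In bytes: 179547000/8 = 22400000 bytes.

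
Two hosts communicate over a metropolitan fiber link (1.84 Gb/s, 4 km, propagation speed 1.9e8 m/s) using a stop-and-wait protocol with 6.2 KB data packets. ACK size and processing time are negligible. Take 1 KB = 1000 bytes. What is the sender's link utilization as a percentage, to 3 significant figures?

t_tx = L/R = 49600/1840000000 = 2.69565e-05 s.
t_prop = 4000/190000000 = 2.10526e-05 s; RTT = 4.21053e-05 s.
Cycle = t_tx + RTT = 6.90618e-05 s.
Utilization = t_tx / cycle = 2.69565e-05/6.90618e-05 = 39.0 %.

39.0 %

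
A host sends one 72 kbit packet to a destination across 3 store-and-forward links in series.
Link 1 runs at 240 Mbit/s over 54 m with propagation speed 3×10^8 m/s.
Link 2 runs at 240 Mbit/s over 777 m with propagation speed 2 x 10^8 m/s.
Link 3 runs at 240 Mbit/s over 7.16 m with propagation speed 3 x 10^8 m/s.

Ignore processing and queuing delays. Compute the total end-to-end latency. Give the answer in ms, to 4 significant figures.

0.9041 ms

L = 72000 bits.
Transmission delay per hop = L/R = 72000/240000000 = 0.3 ms; 3 hops → 0.9 ms.
Propagation delays (d/s per hop): 0.00018, 0.003885, 2.38667e-05 ms; sum = 0.00408887 ms.
End-to-end = 0.9041 ms.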